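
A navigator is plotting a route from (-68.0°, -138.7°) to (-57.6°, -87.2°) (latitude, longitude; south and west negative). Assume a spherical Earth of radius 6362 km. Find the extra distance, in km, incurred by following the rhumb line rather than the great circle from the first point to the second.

76 km

Great circle: cos σ = sin φ₁ sin φ₂ + cos φ₁ cos φ₂ cos Δλ,  σ = 0.4328 rad → d_gc = 2753.4 km
Rhumb line: Δψ = +0.4019, q = Δφ/Δψ = 0.4517, d_rh = R√(Δφ²+q²Δλ²) = 2829.2 km
Excess = 2829.2 − 2753.4 = 75.8 ≈ 76 km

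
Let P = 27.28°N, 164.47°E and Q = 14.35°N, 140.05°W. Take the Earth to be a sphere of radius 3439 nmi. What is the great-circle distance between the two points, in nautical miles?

3182 nmi

Haversine: a = sin²(Δφ/2)+cos φ₁ cos φ₂ sin²(Δλ/2) = 0.19923;  σ = 2·atan2(√a,√(1−a))
σ = 53.019° → d = Rσ = 3439·0.92536 = 3182 nmi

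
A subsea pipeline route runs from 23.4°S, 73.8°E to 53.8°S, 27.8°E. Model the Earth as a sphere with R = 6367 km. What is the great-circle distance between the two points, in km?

5091 km

cos σ = sin φ₁ sin φ₂ + cos φ₁ cos φ₂ cos Δλ
      = sin(-23.40°)sin(-53.80°) + cos(-23.40°)cos(-53.80°)cos(-46.00°) = 0.6970
σ = 45.812° → d = Rσ = 6367·0.79958 = 5091 km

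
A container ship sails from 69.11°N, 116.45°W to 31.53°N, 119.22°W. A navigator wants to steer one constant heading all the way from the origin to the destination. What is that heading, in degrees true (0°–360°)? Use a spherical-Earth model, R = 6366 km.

Δψ = ln[tan(π/4+φ₂/2)/tan(π/4+φ₁/2)] = -1.1106
Δλ = -0.0483 rad (taken the short way round)
course = atan2(Δλ, Δψ) = 182.49°

182.5°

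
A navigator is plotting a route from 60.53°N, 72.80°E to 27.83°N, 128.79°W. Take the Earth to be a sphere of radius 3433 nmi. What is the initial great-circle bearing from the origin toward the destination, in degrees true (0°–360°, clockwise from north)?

N = sin Δλ·cos φ₂ = +0.3254;  D = cos φ₁ sin φ₂ − sin φ₁ cos φ₂ cos Δλ = +0.9456
initial course = atan2(N, D) = 18.99°

19.0°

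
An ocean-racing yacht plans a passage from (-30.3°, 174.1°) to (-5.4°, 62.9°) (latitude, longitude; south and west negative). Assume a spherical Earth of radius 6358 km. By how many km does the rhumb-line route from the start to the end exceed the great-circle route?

Great circle: cos σ = sin φ₁ sin φ₂ + cos φ₁ cos φ₂ cos Δλ,  σ = 1.8373 rad → d_gc = 11681.5 km
Rhumb line: Δψ = +0.4610, q = Δφ/Δψ = 0.9428, d_rh = R√(Δφ²+q²Δλ²) = 11956.9 km
Excess = 11956.9 − 11681.5 = 275.4 ≈ 275 km

275 km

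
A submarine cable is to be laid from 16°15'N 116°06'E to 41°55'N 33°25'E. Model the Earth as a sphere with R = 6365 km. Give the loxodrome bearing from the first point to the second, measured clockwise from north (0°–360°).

Meridional parts: M(φ₁)=+0.2875, M(φ₂)=+0.8072 → ΔM = +0.5197;  Δλ = -1.4431 rad
tan C = Δλ / ΔM = -2.7767 → C = 289.81°

289.8°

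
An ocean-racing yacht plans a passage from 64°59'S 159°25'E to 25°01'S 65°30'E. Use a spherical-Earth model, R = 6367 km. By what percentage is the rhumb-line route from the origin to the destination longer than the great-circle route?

Great circle: σ = 1.2057 rad → d_gc = Rσ = 7676.7 km
Rhumb: Δφ = +0.6975, Δλ = -1.6392, Δψ = +1.0546, q = Δφ/Δψ = 0.6615 → d_rh = R√(Δφ²+q²Δλ²) = 8208.5 km
Excess = (8208.5 − 7676.7) / 7676.7 = 531.8 / 7676.7 = 6.93% ≈ 6.9%

6.9%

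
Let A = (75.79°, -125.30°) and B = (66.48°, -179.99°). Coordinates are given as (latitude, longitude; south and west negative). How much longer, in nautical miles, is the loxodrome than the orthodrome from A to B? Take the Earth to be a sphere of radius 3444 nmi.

40 nmi

Great circle: cos σ = sin φ₁ sin φ₂ + cos φ₁ cos φ₂ cos Δλ,  σ = 0.3317 rad → d_gc = 1142.4 nmi
Rhumb line: Δψ = -0.5129, q = Δφ/Δψ = 0.3168, d_rh = R√(Δφ²+q²Δλ²) = 1182.2 nmi
Excess = 1182.2 − 1142.4 = 39.8 ≈ 40 nmi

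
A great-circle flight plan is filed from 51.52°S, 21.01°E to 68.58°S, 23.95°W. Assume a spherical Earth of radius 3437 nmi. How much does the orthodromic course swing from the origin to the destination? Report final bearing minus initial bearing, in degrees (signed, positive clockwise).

Initial bearing θ₁ = atan2(sin Δλ cos φ₂, cos φ₁ sin φ₂ − sin φ₁ cos φ₂ cos Δλ) = 214.39°
Final bearing θ₂ = (initial bearing from the destination back to the start) + 180° = 254.25°
Δθ = θ₂ − θ₁ = +39.9°

+39.9°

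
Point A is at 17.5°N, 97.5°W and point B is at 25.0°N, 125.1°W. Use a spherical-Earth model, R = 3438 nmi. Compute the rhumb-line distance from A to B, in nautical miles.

Δψ = ln[tan(π/4+φ₂/2)/tan(π/4+φ₁/2)] = +0.1406;  Δφ = +0.1309 rad,  Δλ = -0.4817 rad
q = Δφ/Δψ = 0.9311
d = R·√(Δφ² + q²Δλ²) = 3438·0.46725 = 1606 nmi

1606 nmi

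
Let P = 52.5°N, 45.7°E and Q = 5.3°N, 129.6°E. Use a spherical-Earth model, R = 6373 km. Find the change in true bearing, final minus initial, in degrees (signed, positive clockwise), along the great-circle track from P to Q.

+50.7°

At departure: θ₁ = atan2(sin Δλ cos φ₂, cos φ₁ sin φ₂ − sin φ₁ cos φ₂ cos Δλ) = 91.60°
At arrival: θ₂ = atan2(sin Δλ cos φ₁, −cos φ₂ sin φ₁ + sin φ₂ cos φ₁ cos Δλ) = 142.33°
Δθ = θ₂ − θ₁ = +50.7°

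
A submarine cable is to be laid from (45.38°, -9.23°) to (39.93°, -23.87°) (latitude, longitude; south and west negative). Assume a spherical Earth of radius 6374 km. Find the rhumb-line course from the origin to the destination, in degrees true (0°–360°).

243.1°

Δψ = ln[tan(π/4+φ₂/2)/tan(π/4+φ₁/2)] = -0.1295
Δλ = -0.2555 rad (taken the short way round)
course = atan2(Δλ, Δψ) = 243.13°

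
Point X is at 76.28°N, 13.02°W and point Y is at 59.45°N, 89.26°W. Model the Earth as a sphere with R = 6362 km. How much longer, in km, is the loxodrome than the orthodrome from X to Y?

Great circle: cos σ = sin φ₁ sin φ₂ + cos φ₁ cos φ₂ cos Δλ,  σ = 0.5251 rad → d_gc = 3340.5 km
Rhumb line: Δψ = -0.8198, q = Δφ/Δψ = 0.3583, d_rh = R√(Δφ²+q²Δλ²) = 3562.7 km
Excess = 3562.7 − 3340.5 = 222.2 ≈ 222 km

222 km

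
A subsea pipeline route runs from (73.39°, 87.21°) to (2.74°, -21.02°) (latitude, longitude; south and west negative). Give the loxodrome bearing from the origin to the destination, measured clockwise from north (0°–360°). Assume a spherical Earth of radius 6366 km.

225.2°

Meridional parts: M(φ₁)=+1.9243, M(φ₂)=+0.0478 → ΔM = -1.8765;  Δλ = -1.8890 rad
tan C = Δλ / ΔM = +1.0067 → C = 225.19°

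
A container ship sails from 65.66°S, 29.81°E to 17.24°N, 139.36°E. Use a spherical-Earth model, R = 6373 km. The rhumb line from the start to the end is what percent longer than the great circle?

Great circle: σ = 1.9842 rad → d_gc = Rσ = 12645.5 km
Rhumb: Δφ = +1.4469, Δλ = +1.9120, Δψ = +1.8396, q = Δφ/Δψ = 0.7865 → d_rh = R√(Δφ²+q²Δλ²) = 13299.5 km
Excess = (13299.5 − 12645.5) / 12645.5 = 654.0 / 12645.5 = 5.17% ≈ 5.2%

5.2%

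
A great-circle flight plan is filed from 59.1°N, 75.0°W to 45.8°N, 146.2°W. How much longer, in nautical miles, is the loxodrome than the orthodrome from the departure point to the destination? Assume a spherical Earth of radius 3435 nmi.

114 nmi

Great circle: cos σ = sin φ₁ sin φ₂ + cos φ₁ cos φ₂ cos Δλ,  σ = 0.7517 rad → d_gc = 2582.1 nmi
Rhumb line: Δψ = -0.3847, q = Δφ/Δψ = 0.6034, d_rh = R√(Δφ²+q²Δλ²) = 2696.3 nmi
Excess = 2696.3 − 2582.1 = 114.2 ≈ 114 nmi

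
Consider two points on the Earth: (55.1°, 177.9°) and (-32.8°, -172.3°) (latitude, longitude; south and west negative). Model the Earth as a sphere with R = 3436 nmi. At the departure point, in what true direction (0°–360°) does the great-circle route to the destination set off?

171.8°

N = sin Δλ·cos φ₂ = +0.1431;  D = cos φ₁ sin φ₂ − sin φ₁ cos φ₂ cos Δλ = -0.9893
initial course = atan2(N, D) = 171.77°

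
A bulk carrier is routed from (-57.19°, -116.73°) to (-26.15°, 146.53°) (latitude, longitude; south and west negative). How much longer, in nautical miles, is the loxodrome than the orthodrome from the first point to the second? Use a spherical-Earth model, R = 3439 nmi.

Great circle: cos σ = sin φ₁ sin φ₂ + cos φ₁ cos φ₂ cos Δλ,  σ = 1.2521 rad → d_gc = 4306.0 nmi
Rhumb line: Δψ = +0.7497, q = Δφ/Δψ = 0.7227, d_rh = R√(Δφ²+q²Δλ²) = 4591.2 nmi
Excess = 4591.2 − 4306.0 = 285.2 ≈ 285 nmi

285 nmi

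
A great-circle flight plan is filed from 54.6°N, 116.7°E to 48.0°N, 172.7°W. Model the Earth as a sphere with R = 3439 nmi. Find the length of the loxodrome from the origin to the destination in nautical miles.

Δψ = ln[tan(π/4+φ₂/2)/tan(π/4+φ₁/2)] = -0.1847;  Δφ = -0.1152 rad,  Δλ = +1.2322 rad
q = Δφ/Δψ = 0.6238
d = R·√(Δφ² + q²Δλ²) = 3439·0.77725 = 2673 nmi

2673 nmi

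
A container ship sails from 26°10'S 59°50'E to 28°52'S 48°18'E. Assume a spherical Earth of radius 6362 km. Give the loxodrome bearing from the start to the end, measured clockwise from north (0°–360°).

Meridional parts: M(φ₁)=-0.4735, M(φ₂)=-0.5266 → ΔM = -0.0531;  Δλ = -0.2013 rad
tan C = Δλ / ΔM = +3.7878 → C = 255.21°

255.2°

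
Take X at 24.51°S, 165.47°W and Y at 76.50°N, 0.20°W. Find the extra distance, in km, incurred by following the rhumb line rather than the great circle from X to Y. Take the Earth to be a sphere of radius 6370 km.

Great circle: cos σ = sin φ₁ sin φ₂ + cos φ₁ cos φ₂ cos Δλ,  σ = 2.2254 rad → d_gc = 14175.6 km
Rhumb line: Δψ = +2.5755, q = Δφ/Δψ = 0.6845, d_rh = R√(Δφ²+q²Δλ²) = 16861.3 km
Excess = 16861.3 − 14175.6 = 2685.7 ≈ 2686 km

2686 km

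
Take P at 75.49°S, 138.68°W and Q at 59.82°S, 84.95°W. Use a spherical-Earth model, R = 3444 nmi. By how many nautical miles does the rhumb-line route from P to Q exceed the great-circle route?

47 nmi

Great circle: cos σ = sin φ₁ sin φ₂ + cos φ₁ cos φ₂ cos Δλ,  σ = 0.4241 rad → d_gc = 1460.7 nmi
Rhumb line: Δψ = +0.7505, q = Δφ/Δψ = 0.3644, d_rh = R√(Δφ²+q²Δλ²) = 1507.5 nmi
Excess = 1507.5 − 1460.7 = 46.8 ≈ 47 nmi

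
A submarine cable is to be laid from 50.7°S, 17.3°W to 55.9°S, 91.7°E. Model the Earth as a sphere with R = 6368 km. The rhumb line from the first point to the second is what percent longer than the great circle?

Great circle: σ = 1.0179 rad → d_gc = Rσ = 6481.8 km
Rhumb: Δφ = -0.0908, Δλ = +1.9024, Δψ = -0.1521, q = Δφ/Δψ = 0.5967 → d_rh = R√(Δφ²+q²Δλ²) = 7251.6 km
Excess = (7251.6 − 6481.8) / 6481.8 = 769.8 / 6481.8 = 11.88% ≈ 11.9%

11.9%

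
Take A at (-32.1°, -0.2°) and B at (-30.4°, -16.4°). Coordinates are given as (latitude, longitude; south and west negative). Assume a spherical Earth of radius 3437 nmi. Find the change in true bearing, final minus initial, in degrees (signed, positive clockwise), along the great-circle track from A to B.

At departure: θ₁ = atan2(sin Δλ cos φ₂, cos φ₁ sin φ₂ − sin φ₁ cos φ₂ cos Δλ) = 272.73°
At arrival: θ₂ = atan2(sin Δλ cos φ₁, −cos φ₂ sin φ₁ + sin φ₂ cos φ₁ cos Δλ) = 281.17°
Δθ = θ₂ − θ₁ = +8.4°

+8.4°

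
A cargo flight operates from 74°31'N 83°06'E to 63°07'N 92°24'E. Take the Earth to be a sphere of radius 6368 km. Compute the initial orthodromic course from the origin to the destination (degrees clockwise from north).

θ = atan2( sin Δλ·cos φ₂ ,  cos φ₁ sin φ₂ − sin φ₁ cos φ₂ cos Δλ )
  = atan2(+0.0731, -0.1919) = 159.16°

159.2°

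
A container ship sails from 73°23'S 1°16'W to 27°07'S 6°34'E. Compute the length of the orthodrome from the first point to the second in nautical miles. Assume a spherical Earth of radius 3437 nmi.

2787 nmi

cos σ = sin φ₁ sin φ₂ + cos φ₁ cos φ₂ cos Δλ
      = sin(-73.38°)sin(-27.12°) + cos(-73.38°)cos(-27.12°)cos(7.83°) = 0.6889
σ = 46.455° → d = Rσ = 3437·0.81079 = 2787 nmi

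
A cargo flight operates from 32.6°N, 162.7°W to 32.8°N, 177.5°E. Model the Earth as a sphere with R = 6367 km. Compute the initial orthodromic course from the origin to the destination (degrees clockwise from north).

276.1°

θ = atan2( sin Δλ·cos φ₂ ,  cos φ₁ sin φ₂ − sin φ₁ cos φ₂ cos Δλ )
  = atan2(-0.2847, +0.0303) = 276.07°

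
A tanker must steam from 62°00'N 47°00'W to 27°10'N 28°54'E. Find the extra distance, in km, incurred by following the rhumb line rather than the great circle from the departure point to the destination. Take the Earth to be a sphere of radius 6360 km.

277 km

Great circle: cos σ = sin φ₁ sin φ₂ + cos φ₁ cos φ₂ cos Δλ,  σ = 1.0415 rad → d_gc = 6624.2 km
Rhumb line: Δψ = -0.8960, q = Δφ/Δψ = 0.6785, d_rh = R√(Δφ²+q²Δλ²) = 6901.5 km
Excess = 6901.5 − 6624.2 = 277.3 ≈ 277 km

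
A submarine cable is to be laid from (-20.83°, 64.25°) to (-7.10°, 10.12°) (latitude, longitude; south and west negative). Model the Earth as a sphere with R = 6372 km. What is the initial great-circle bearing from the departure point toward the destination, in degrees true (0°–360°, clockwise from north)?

276.5°

N = sin Δλ·cos φ₂ = -0.8041;  D = cos φ₁ sin φ₂ − sin φ₁ cos φ₂ cos Δλ = +0.0912
initial course = atan2(N, D) = 276.47°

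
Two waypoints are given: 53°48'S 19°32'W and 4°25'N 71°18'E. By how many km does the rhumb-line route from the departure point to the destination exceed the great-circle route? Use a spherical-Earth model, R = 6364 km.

293 km

Great circle: cos σ = sin φ₁ sin φ₂ + cos φ₁ cos φ₂ cos Δλ,  σ = 1.6416 rad → d_gc = 10446.9 km
Rhumb line: Δψ = +1.1954, q = Δφ/Δψ = 0.8500, d_rh = R√(Δφ²+q²Δλ²) = 10740.2 km
Excess = 10740.2 − 10446.9 = 293.3 ≈ 293 km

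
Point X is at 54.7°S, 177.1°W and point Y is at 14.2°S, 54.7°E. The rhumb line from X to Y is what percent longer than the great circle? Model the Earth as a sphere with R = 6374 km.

10.8%

Great circle: σ = 1.7176 rad → d_gc = Rσ = 10947.7 km
Rhumb: Δφ = +0.7069, Δλ = -2.2375, Δψ = +0.8947, q = Δφ/Δψ = 0.7900 → d_rh = R√(Δφ²+q²Δλ²) = 12134.7 km
Excess = (12134.7 − 10947.7) / 10947.7 = 1187.0 / 10947.7 = 10.84% ≈ 10.8%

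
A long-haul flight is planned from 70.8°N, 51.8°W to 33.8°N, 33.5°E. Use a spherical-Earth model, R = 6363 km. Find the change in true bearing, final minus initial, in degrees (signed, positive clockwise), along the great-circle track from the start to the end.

+75.1°

Initial bearing θ₁ = atan2(sin Δλ cos φ₂, cos φ₁ sin φ₂ − sin φ₁ cos φ₂ cos Δλ) = 81.85°
Final bearing θ₂ = (initial bearing from the destination back to the start) + 180° = 156.94°
Δθ = θ₂ − θ₁ = +75.1°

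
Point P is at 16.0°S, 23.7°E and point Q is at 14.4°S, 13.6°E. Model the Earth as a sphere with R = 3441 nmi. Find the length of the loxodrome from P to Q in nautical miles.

593 nmi

Rhumb course C = atan2(Δλ, Δψ) with Δψ = ln[tan(π/4+φ₂/2)/tan(π/4+φ₁/2)] = +0.0289, Δλ = -0.1763 → C = 279.32°
d = R·|Δφ| / |cos C| = 3441·0.02793 / 0.16200 = 593 nmi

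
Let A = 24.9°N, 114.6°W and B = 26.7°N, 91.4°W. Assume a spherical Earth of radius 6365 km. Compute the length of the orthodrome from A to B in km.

2326 km

Haversine: a = sin²(Δφ/2)+cos φ₁ cos φ₂ sin²(Δλ/2) = 0.03301;  σ = 2·atan2(√a,√(1−a))
σ = 20.936° → d = Rσ = 6365·0.36540 = 2326 km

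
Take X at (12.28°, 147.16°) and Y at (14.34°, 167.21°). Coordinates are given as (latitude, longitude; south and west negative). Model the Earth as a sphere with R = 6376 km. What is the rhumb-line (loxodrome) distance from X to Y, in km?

Rhumb course C = atan2(Δλ, Δψ) with Δψ = ln[tan(π/4+φ₂/2)/tan(π/4+φ₁/2)] = +0.0369, Δλ = +0.3499 → C = 83.97°
d = R·|Δφ| / |cos C| = 6376·0.03595 / 0.10500 = 2183 km

2183 km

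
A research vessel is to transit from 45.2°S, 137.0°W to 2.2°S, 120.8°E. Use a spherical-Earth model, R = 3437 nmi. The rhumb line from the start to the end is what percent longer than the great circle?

3.3%

Great circle: σ = 1.6927 rad → d_gc = Rσ = 5817.7 nmi
Rhumb: Δφ = +0.7505, Δλ = -1.7837, Δψ = +0.8479, q = Δφ/Δψ = 0.8851 → d_rh = R√(Δφ²+q²Δλ²) = 6008.2 nmi
Excess = (6008.2 − 5817.7) / 5817.7 = 190.5 / 5817.7 = 3.27% ≈ 3.3%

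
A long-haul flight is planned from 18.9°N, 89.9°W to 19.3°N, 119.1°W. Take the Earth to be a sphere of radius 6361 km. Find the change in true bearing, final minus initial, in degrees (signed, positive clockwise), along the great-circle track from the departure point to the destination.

At departure: θ₁ = atan2(sin Δλ cos φ₂, cos φ₁ sin φ₂ − sin φ₁ cos φ₂ cos Δλ) = 275.68°
At arrival: θ₂ = atan2(sin Δλ cos φ₁, −cos φ₂ sin φ₁ + sin φ₂ cos φ₁ cos Δλ) = 265.94°
Δθ = θ₂ − θ₁ = -9.7°

-9.7°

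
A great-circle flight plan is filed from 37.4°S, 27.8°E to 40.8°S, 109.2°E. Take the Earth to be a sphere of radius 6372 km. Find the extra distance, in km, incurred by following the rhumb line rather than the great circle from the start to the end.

264 km

Great circle: cos σ = sin φ₁ sin φ₂ + cos φ₁ cos φ₂ cos Δλ,  σ = 1.0624 rad → d_gc = 6769.5 km
Rhumb line: Δψ = -0.0765, q = Δφ/Δψ = 0.7758, d_rh = R√(Δφ²+q²Δλ²) = 7033.1 km
Excess = 7033.1 − 6769.5 = 263.6 ≈ 264 km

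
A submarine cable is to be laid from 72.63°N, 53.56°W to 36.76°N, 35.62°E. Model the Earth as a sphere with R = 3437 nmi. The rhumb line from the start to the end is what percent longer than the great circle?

7.6%

Great circle: σ = 0.9587 rad → d_gc = Rσ = 3295.0 nmi
Rhumb: Δφ = -0.6260, Δλ = +1.5565, Δψ = -1.1882, q = Δφ/Δψ = 0.5269 → d_rh = R√(Δφ²+q²Δλ²) = 3546.1 nmi
Excess = (3546.1 − 3295.0) / 3295.0 = 251.1 / 3295.0 = 7.62% ≈ 7.6%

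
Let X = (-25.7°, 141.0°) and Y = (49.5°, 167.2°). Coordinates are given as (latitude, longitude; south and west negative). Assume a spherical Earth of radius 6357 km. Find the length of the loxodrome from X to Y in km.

8742 km

Rhumb course C = atan2(Δλ, Δψ) with Δψ = ln[tan(π/4+φ₂/2)/tan(π/4+φ₁/2)] = +1.4616, Δλ = +0.4573 → C = 17.37°
d = R·|Δφ| / |cos C| = 6357·1.31249 / 0.95438 = 8742 km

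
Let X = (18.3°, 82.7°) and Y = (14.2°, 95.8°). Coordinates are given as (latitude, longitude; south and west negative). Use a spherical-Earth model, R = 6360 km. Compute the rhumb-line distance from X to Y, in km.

Δψ = ln[tan(π/4+φ₂/2)/tan(π/4+φ₁/2)] = -0.0746;  Δφ = -0.0716 rad,  Δλ = +0.2286 rad
q = Δφ/Δψ = 0.9598
d = R·√(Δφ² + q²Δλ²) = 6360·0.23082 = 1468 km

1468 km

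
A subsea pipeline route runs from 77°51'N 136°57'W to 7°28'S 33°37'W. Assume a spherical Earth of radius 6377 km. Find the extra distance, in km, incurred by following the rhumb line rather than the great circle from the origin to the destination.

Great circle: cos σ = sin φ₁ sin φ₂ + cos φ₁ cos φ₂ cos Δλ,  σ = 1.7469 rad → d_gc = 11139.8 km
Rhumb line: Δψ = -2.3710, q = Δφ/Δψ = 0.6280, d_rh = R√(Δφ²+q²Δλ²) = 11930.7 km
Excess = 11930.7 − 11139.8 = 790.9 ≈ 791 km

791 km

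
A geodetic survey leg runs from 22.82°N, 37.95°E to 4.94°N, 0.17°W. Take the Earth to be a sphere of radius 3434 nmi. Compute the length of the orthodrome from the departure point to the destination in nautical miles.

cos σ = sin φ₁ sin φ₂ + cos φ₁ cos φ₂ cos Δλ
      = sin(22.82°)sin(4.94°) + cos(22.82°)cos(4.94°)cos(-38.12°) = 0.7558
σ = 40.901° → d = Rσ = 3434·0.71385 = 2451 nmi

2451 nmi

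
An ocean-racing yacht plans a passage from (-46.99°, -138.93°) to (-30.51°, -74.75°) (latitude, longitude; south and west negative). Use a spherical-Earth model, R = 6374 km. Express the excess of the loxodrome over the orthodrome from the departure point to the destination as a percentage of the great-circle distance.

2.3%

Great circle: σ = 0.8928 rad → d_gc = Rσ = 5691.0 km
Rhumb: Δφ = +0.2876, Δλ = +1.1202, Δψ = +0.3718, q = Δφ/Δψ = 0.7737 → d_rh = R√(Δφ²+q²Δλ²) = 5820.3 km
Excess = (5820.3 − 5691.0) / 5691.0 = 129.3 / 5691.0 = 2.27% ≈ 2.3%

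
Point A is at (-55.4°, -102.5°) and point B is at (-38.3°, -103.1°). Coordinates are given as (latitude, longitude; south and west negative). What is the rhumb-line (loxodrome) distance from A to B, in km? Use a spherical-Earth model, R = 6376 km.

Rhumb course C = atan2(Δλ, Δψ) with Δψ = ln[tan(π/4+φ₂/2)/tan(π/4+φ₁/2)] = +0.4418, Δλ = -0.0105 → C = 358.64°
d = R·|Δφ| / |cos C| = 6376·0.29845 / 0.99972 = 1903 km

1903 km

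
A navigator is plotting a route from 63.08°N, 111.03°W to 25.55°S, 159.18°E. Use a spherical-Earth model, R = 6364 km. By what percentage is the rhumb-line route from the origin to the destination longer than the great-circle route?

Great circle: σ = 1.9639 rad → d_gc = Rσ = 12498.3 km
Rhumb: Δφ = -1.5469, Δλ = -1.5671, Δψ = -1.8914, q = Δφ/Δψ = 0.8179 → d_rh = R√(Δφ²+q²Δλ²) = 12784.6 km
Excess = (12784.6 − 12498.3) / 12498.3 = 286.3 / 12498.3 = 2.29% ≈ 2.3%

2.3%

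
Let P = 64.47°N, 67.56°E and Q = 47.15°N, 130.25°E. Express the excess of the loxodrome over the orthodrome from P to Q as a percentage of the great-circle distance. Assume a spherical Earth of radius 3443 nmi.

Great circle: σ = 0.6501 rad → d_gc = Rσ = 2238.3 nmi
Rhumb: Δφ = -0.3023, Δλ = +1.0941, Δψ = -0.5493, q = Δφ/Δψ = 0.5503 → d_rh = R√(Δφ²+q²Δλ²) = 2319.7 nmi
Excess = (2319.7 − 2238.3) / 2238.3 = 81.4 / 2238.3 = 3.64% ≈ 3.6%

3.6%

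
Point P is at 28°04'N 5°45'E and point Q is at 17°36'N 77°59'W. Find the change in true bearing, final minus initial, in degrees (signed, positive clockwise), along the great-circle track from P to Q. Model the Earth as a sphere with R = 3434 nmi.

-38.5°

Initial bearing θ₁ = atan2(sin Δλ cos φ₂, cos φ₁ sin φ₂ − sin φ₁ cos φ₂ cos Δλ) = 282.95°
Final bearing θ₂ = (initial bearing from the destination back to the start) + 180° = 244.45°
Δθ = θ₂ − θ₁ = -38.5°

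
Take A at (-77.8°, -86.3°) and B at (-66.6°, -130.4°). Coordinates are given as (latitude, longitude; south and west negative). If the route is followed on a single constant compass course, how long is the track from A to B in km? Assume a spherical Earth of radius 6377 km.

1912 km

Δψ = ln[tan(π/4+φ₂/2)/tan(π/4+φ₁/2)] = +0.6615;  Δφ = +0.1955 rad,  Δλ = -0.7697 rad
q = Δφ/Δψ = 0.2955
d = R·√(Δφ² + q²Δλ²) = 6377·0.29989 = 1912 km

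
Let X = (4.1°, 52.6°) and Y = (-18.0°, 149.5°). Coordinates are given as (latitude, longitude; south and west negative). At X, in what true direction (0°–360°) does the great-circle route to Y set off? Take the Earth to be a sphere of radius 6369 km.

107.6°

N = sin Δλ·cos φ₂ = +0.9442;  D = cos φ₁ sin φ₂ − sin φ₁ cos φ₂ cos Δλ = -0.3001
initial course = atan2(N, D) = 107.63°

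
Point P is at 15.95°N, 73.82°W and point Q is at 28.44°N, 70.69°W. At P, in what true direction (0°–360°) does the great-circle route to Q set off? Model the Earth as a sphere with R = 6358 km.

12.5°

θ = atan2( sin Δλ·cos φ₂ ,  cos φ₁ sin φ₂ − sin φ₁ cos φ₂ cos Δλ )
  = atan2(+0.0480, +0.2166) = 12.50°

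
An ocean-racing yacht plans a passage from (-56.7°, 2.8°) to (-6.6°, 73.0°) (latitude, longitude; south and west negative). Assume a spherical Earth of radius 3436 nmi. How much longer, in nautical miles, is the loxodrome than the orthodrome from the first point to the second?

97 nmi

Great circle: cos σ = sin φ₁ sin φ₂ + cos φ₁ cos φ₂ cos Δλ,  σ = 1.2862 rad → d_gc = 4419.2 nmi
Rhumb line: Δψ = +1.0917, q = Δφ/Δψ = 0.8010, d_rh = R√(Δφ²+q²Δλ²) = 4516.4 nmi
Excess = 4516.4 − 4419.2 = 97.2 ≈ 97 nmi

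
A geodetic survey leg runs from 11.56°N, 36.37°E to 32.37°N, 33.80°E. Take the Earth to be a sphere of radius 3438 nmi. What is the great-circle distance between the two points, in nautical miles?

1257 nmi

Haversine: a = sin²(Δφ/2)+cos φ₁ cos φ₂ sin²(Δλ/2) = 0.03303;  σ = 2·atan2(√a,√(1−a))
σ = 20.944° → d = Rσ = 3438·0.36554 = 1257 nmi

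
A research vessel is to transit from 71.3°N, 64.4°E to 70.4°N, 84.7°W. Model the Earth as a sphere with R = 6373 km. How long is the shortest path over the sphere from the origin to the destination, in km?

4101 km

cos σ = sin φ₁ sin φ₂ + cos φ₁ cos φ₂ cos Δλ
      = sin(71.30°)sin(70.40°) + cos(71.30°)cos(70.40°)cos(-149.10°) = 0.8000
σ = 36.866° → d = Rσ = 6373·0.64343 = 4101 km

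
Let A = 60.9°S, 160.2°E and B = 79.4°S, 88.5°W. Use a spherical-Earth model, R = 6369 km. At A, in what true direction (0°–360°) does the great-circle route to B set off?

N = sin Δλ·cos φ₂ = +0.1714;  D = cos φ₁ sin φ₂ − sin φ₁ cos φ₂ cos Δλ = -0.5364
initial course = atan2(N, D) = 162.28°

162.3°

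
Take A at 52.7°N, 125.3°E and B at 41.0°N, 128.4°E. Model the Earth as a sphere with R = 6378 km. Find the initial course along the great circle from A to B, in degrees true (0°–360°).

N = sin Δλ·cos φ₂ = +0.0408;  D = cos φ₁ sin φ₂ − sin φ₁ cos φ₂ cos Δλ = -0.2019
initial course = atan2(N, D) = 168.57°

168.6°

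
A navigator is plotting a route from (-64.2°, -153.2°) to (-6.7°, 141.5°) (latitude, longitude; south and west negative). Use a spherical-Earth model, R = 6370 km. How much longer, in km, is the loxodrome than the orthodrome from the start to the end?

188 km

Great circle: cos σ = sin φ₁ sin φ₂ + cos φ₁ cos φ₂ cos Δλ,  σ = 1.2811 rad → d_gc = 8160.6 km
Rhumb line: Δψ = +1.3567, q = Δφ/Δψ = 0.7397, d_rh = R√(Δφ²+q²Δλ²) = 8349.0 km
Excess = 8349.0 − 8160.6 = 188.4 ≈ 188 km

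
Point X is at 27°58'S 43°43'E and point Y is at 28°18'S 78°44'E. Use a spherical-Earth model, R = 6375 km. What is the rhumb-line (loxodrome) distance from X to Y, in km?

Δψ = ln[tan(π/4+φ₂/2)/tan(π/4+φ₁/2)] = -0.0066;  Δφ = -0.0058 rad,  Δλ = +0.6112 rad
q = Δφ/Δψ = 0.8819
d = R·√(Δφ² + q²Δλ²) = 6375·0.53898 = 3436 km

3436 km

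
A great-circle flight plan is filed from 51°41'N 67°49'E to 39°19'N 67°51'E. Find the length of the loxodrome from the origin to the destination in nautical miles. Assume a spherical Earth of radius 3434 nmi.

741 nmi

Δψ = ln[tan(π/4+φ₂/2)/tan(π/4+φ₁/2)] = -0.3098;  Δφ = -0.2158 rad,  Δλ = +0.0006 rad
q = Δφ/Δψ = 0.6967
d = R·√(Δφ² + q²Δλ²) = 3434·0.21584 = 741 nmi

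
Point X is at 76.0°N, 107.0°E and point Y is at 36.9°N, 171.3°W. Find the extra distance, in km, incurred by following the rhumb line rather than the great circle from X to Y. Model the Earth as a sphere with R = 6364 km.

Great circle: cos σ = sin φ₁ sin φ₂ + cos φ₁ cos φ₂ cos Δλ,  σ = 0.9141 rad → d_gc = 5817.3 km
Rhumb line: Δψ = -1.4035, q = Δφ/Δψ = 0.4862, d_rh = R√(Δφ²+q²Δλ²) = 6191.1 km
Excess = 6191.1 − 5817.3 = 373.8 ≈ 374 km

374 km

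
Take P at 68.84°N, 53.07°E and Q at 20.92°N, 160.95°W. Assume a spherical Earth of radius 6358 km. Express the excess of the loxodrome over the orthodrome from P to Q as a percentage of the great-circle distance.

Great circle: σ = 1.5172 rad → d_gc = Rσ = 9646.7 km
Rhumb: Δφ = -0.8364, Δλ = +2.5478, Δψ = -1.3043, q = Δφ/Δψ = 0.6412 → d_rh = R√(Δφ²+q²Δλ²) = 11669.5 km
Excess = (11669.5 − 9646.7) / 9646.7 = 2022.8 / 9646.7 = 20.97% ≈ 21.0%

21.0%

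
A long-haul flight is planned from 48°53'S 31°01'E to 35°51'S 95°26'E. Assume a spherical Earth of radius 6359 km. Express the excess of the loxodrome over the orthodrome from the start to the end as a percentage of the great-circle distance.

2.6%

Great circle: σ = 0.8347 rad → d_gc = Rσ = 5307.9 km
Rhumb: Δφ = +0.2275, Δλ = +1.1243, Δψ = +0.3097, q = Δφ/Δψ = 0.7346 → d_rh = R√(Δφ²+q²Δλ²) = 5447.3 km
Excess = (5447.3 − 5307.9) / 5307.9 = 139.4 / 5307.9 = 2.63% ≈ 2.6%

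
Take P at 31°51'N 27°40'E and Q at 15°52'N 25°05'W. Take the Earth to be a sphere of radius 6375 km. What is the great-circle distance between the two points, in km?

Haversine: a = sin²(Δφ/2)+cos φ₁ cos φ₂ sin²(Δλ/2) = 0.18058;  σ = 2·atan2(√a,√(1−a))
σ = 50.295° → d = Rσ = 6375·0.87781 = 5596 km

5596 km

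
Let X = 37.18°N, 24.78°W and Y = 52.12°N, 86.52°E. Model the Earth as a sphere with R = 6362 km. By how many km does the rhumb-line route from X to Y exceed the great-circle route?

815 km

Great circle: cos σ = sin φ₁ sin φ₂ + cos φ₁ cos φ₂ cos Δλ,  σ = 1.2669 rad → d_gc = 8059.7 km
Rhumb line: Δψ = +0.3696, q = Δφ/Δψ = 0.7054, d_rh = R√(Δφ²+q²Δλ²) = 8874.4 km
Excess = 8874.4 − 8059.7 = 814.7 ≈ 815 km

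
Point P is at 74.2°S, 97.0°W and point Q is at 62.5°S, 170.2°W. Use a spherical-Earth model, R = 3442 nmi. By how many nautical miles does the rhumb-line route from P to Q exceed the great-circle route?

Great circle: cos σ = sin φ₁ sin φ₂ + cos φ₁ cos φ₂ cos Δλ,  σ = 0.4738 rad → d_gc = 1630.9 nmi
Rhumb line: Δψ = +0.5673, q = Δφ/Δψ = 0.3600, d_rh = R√(Δφ²+q²Δλ²) = 1732.0 nmi
Excess = 1732.0 − 1630.9 = 101.1 ≈ 101 nmi

101 nmi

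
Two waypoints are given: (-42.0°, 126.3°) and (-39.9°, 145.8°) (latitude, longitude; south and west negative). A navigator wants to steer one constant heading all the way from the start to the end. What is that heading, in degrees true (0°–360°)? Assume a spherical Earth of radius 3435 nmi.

81.9°

Δψ = ln[tan(π/4+φ₂/2)/tan(π/4+φ₁/2)] = +0.0485
Δλ = +0.3403 rad (taken the short way round)
course = atan2(Δλ, Δψ) = 81.88°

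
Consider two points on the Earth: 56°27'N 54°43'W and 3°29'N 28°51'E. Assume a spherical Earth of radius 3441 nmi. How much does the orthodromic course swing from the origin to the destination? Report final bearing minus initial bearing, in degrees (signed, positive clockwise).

At departure: θ₁ = atan2(sin Δλ cos φ₂, cos φ₁ sin φ₂ − sin φ₁ cos φ₂ cos Δλ) = 93.44°
At arrival: θ₂ = atan2(sin Δλ cos φ₁, −cos φ₂ sin φ₁ + sin φ₂ cos φ₁ cos Δλ) = 146.45°
Δθ = θ₂ − θ₁ = +53.0°

+53.0°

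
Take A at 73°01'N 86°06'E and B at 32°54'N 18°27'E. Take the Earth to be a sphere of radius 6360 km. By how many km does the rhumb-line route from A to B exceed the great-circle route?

Great circle: cos σ = sin φ₁ sin φ₂ + cos φ₁ cos φ₂ cos Δλ,  σ = 0.9113 rad → d_gc = 5795.7 km
Rhumb line: Δψ = -1.2931, q = Δφ/Δψ = 0.5415, d_rh = R√(Δφ²+q²Δλ²) = 6030.1 km
Excess = 6030.1 − 5795.7 = 234.4 ≈ 234 km

234 km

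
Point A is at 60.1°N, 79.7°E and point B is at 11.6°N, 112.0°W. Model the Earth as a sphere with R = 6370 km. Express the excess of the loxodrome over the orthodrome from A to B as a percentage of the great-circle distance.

26.7%

Great circle: σ = 1.8795 rad → d_gc = Rσ = 11972.6 km
Rhumb: Δφ = -0.8465, Δλ = +2.9374, Δψ = -1.1166, q = Δφ/Δψ = 0.7581 → d_rh = R√(Δφ²+q²Δλ²) = 15175.1 km
Excess = (15175.1 − 11972.6) / 11972.6 = 3202.5 / 11972.6 = 26.749% ≈ 26.7%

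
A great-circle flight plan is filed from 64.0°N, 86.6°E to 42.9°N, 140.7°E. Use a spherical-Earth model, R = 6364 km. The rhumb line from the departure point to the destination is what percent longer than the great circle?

Great circle: σ = 0.6433 rad → d_gc = Rσ = 4093.9 km
Rhumb: Δφ = -0.3683, Δλ = +0.9442, Δψ = -0.6355, q = Δφ/Δψ = 0.5795 → d_rh = R√(Δφ²+q²Δλ²) = 4197.6 km
Excess = (4197.6 − 4093.9) / 4093.9 = 103.7 / 4093.9 = 2.53% ≈ 2.5%

2.5%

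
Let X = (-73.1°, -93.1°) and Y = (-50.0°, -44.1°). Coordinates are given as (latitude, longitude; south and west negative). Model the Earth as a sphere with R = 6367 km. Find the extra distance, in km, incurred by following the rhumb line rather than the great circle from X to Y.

84 km

Great circle: cos σ = sin φ₁ sin φ₂ + cos φ₁ cos φ₂ cos Δλ,  σ = 0.5442 rad → d_gc = 3464.8 km
Rhumb line: Δψ = +0.8961, q = Δφ/Δψ = 0.4499, d_rh = R√(Δφ²+q²Δλ²) = 3548.4 km
Excess = 3548.4 − 3464.8 = 83.6 ≈ 84 km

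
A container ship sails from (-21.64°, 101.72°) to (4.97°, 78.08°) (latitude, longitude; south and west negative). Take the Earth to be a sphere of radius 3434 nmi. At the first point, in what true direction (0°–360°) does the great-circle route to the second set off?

N = sin Δλ·cos φ₂ = -0.3995;  D = cos φ₁ sin φ₂ − sin φ₁ cos φ₂ cos Δλ = +0.4171
initial course = atan2(N, D) = 316.24°

316.2°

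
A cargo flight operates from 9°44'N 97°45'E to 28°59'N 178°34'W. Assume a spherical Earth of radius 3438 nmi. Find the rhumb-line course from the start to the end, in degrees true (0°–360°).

Meridional parts: M(φ₁)=+0.1707, M(φ₂)=+0.5289 → ΔM = +0.3582;  Δλ = +1.4605 rad
tan C = Δλ / ΔM = +4.0773 → C = 76.22°

76.2°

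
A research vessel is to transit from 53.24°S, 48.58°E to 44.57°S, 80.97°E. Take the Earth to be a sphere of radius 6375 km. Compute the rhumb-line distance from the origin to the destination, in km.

2550 km

Δψ = ln[tan(π/4+φ₂/2)/tan(π/4+φ₁/2)] = +0.2310;  Δφ = +0.1513 rad,  Δλ = +0.5653 rad
q = Δφ/Δψ = 0.6550
d = R·√(Δφ² + q²Δλ²) = 6375·0.40002 = 2550 km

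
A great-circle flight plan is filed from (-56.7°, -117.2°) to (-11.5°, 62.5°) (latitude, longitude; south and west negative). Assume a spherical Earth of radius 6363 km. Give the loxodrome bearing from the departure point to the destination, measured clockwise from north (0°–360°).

Δψ = ln[tan(π/4+φ₂/2)/tan(π/4+φ₁/2)] = +1.0050
Δλ = +3.1364 rad (taken the short way round)
course = atan2(Δλ, Δψ) = 72.23°

72.2°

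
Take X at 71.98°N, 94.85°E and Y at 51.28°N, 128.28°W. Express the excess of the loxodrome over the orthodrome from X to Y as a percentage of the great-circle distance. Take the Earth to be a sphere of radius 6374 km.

Great circle: σ = 0.9264 rad → d_gc = Rσ = 5904.8 km
Rhumb: Δφ = -0.3613, Δλ = +2.3888, Δψ = -0.7957, q = Δφ/Δψ = 0.4541 → d_rh = R√(Δφ²+q²Δλ²) = 7287.0 km
Excess = (7287.0 − 5904.8) / 5904.8 = 1382.2 / 5904.8 = 23.41% ≈ 23.4%

23.4%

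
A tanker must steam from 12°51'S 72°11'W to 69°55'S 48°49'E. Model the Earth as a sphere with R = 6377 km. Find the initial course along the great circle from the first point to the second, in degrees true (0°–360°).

θ = atan2( sin Δλ·cos φ₂ ,  cos φ₁ sin φ₂ − sin φ₁ cos φ₂ cos Δλ )
  = atan2(+0.2943, -0.9550) = 162.87°

162.9°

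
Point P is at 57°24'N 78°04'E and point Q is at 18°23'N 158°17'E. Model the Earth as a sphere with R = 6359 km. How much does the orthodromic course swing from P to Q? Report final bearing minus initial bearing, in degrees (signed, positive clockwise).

Initial bearing θ₁ = atan2(sin Δλ cos φ₂, cos φ₁ sin φ₂ − sin φ₁ cos φ₂ cos Δλ) = 87.91°
Final bearing θ₂ = (initial bearing from the destination back to the start) + 180° = 145.43°
Δθ = θ₂ − θ₁ = +57.5°

+57.5°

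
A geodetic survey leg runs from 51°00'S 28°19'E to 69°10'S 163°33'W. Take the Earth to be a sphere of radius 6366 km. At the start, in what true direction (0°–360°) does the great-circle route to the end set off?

θ = atan2( sin Δλ·cos φ₂ ,  cos φ₁ sin φ₂ − sin φ₁ cos φ₂ cos Δλ )
  = atan2(+0.0731, -0.8587) = 175.13°

175.1°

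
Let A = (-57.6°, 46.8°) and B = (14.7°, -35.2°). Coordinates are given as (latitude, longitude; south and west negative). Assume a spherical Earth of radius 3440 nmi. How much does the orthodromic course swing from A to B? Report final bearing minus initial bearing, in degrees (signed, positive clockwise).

+43.0°

At departure: θ₁ = atan2(sin Δλ cos φ₂, cos φ₁ sin φ₂ − sin φ₁ cos φ₂ cos Δλ) = 284.61°
At arrival: θ₂ = atan2(sin Δλ cos φ₁, −cos φ₂ sin φ₁ + sin φ₂ cos φ₁ cos Δλ) = 327.58°
Δθ = θ₂ − θ₁ = +43.0°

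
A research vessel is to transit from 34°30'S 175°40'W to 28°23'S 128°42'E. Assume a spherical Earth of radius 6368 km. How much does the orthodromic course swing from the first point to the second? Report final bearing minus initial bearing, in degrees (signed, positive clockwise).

At departure: θ₁ = atan2(sin Δλ cos φ₂, cos φ₁ sin φ₂ − sin φ₁ cos φ₂ cos Δλ) = 261.35°
At arrival: θ₂ = atan2(sin Δλ cos φ₁, −cos φ₂ sin φ₁ + sin φ₂ cos φ₁ cos Δλ) = 292.17°
Δθ = θ₂ − θ₁ = +30.8°

+30.8°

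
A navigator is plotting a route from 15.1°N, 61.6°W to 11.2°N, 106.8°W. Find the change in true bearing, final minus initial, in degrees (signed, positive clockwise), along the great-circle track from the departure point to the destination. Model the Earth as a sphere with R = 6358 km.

At departure: θ₁ = atan2(sin Δλ cos φ₂, cos φ₁ sin φ₂ − sin φ₁ cos φ₂ cos Δλ) = 270.61°
At arrival: θ₂ = atan2(sin Δλ cos φ₁, −cos φ₂ sin φ₁ + sin φ₂ cos φ₁ cos Δλ) = 259.79°
Δθ = θ₂ − θ₁ = -10.8°

-10.8°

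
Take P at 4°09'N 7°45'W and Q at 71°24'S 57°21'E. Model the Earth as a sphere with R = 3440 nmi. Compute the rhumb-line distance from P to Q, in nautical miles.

Rhumb course C = atan2(Δλ, Δψ) with Δψ = ln[tan(π/4+φ₂/2)/tan(π/4+φ₁/2)] = -1.8819, Δλ = +1.1362 → C = 148.88°
d = R·|Δφ| / |cos C| = 3440·1.31860 / 0.85607 = 5299 nmi

5299 nmi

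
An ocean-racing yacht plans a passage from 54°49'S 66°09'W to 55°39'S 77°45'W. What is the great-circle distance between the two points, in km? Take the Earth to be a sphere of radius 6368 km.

740 km

Haversine: a = sin²(Δφ/2)+cos φ₁ cos φ₂ sin²(Δλ/2) = 0.00337;  σ = 2·atan2(√a,√(1−a))
σ = 6.659° → d = Rσ = 6368·0.11622 = 740 km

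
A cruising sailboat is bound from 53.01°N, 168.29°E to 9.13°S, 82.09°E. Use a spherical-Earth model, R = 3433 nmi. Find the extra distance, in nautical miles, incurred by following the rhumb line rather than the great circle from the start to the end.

Great circle: cos σ = sin φ₁ sin φ₂ + cos φ₁ cos φ₂ cos Δλ,  σ = 1.6583 rad → d_gc = 5692.9 nmi
Rhumb line: Δψ = -1.2552, q = Δφ/Δψ = 0.8641, d_rh = R√(Δφ²+q²Δλ²) = 5812.0 nmi
Excess = 5812.0 − 5692.9 = 119.1 ≈ 119 nmi

119 nmi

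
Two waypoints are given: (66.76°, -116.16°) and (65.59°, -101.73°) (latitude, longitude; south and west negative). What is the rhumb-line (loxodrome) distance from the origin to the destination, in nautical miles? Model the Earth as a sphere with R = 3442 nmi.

357 nmi

Δψ = ln[tan(π/4+φ₂/2)/tan(π/4+φ₁/2)] = -0.0506;  Δφ = -0.0204 rad,  Δλ = +0.2519 rad
q = Δφ/Δψ = 0.4039
d = R·√(Δφ² + q²Δλ²) = 3442·0.10374 = 357 nmi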